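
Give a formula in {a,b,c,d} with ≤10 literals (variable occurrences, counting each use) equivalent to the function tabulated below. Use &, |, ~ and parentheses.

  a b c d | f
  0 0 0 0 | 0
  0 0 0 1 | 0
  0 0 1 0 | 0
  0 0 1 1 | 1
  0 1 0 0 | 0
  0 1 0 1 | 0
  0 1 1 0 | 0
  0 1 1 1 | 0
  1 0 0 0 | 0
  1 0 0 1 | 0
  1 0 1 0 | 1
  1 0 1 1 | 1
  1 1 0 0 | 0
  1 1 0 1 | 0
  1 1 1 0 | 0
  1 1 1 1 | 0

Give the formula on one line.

(((((a & c) | ~a) | d) & ~b) & ((c & (d | a)) | b))

  (a & c) = 0000000000110011
  ~a = 1111111100000000
  ((a & c) | ~a) = 1111111100110011
  (((a & c) | ~a) | d) = 1111111101110111
  ~b = 1111000011110000
  ((((a & c) | ~a) | d) & ~b) = 1111000001110000
  (d | a) = 0101010111111111
  (c & (d | a)) = 0001000100110011
  ((c & (d | a)) | b) = 0001111100111111
  (((((a & c) | ~a) | d) & ~b) & ((c & (d | a)) | b)) = 0001000000110000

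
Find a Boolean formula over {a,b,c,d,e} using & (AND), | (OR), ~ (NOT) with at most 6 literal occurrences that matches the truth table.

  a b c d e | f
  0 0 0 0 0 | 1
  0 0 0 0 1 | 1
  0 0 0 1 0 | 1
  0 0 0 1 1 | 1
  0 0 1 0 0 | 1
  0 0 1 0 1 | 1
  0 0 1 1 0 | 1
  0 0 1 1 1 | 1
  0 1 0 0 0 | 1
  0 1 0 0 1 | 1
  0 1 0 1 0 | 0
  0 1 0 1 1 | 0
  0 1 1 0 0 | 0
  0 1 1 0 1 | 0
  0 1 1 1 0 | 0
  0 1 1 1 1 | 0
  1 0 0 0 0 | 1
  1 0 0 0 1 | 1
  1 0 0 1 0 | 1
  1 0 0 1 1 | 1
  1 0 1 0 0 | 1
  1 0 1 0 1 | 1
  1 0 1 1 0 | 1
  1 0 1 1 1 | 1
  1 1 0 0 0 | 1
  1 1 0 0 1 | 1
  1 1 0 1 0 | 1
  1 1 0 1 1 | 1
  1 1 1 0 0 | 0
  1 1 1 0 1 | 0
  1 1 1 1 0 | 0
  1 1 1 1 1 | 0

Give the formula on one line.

  ~b = 11111111000000001111111100000000
  ~c = 11110000111100001111000011110000
  ~a = 11111111111111110000000000000000
  ~d = 11001100110011001100110011001100
  (~a & ~d) = 11001100110011000000000000000000
  ((~a & ~d) | a) = 11001100110011001111111111111111
  (~c & ((~a & ~d) | a)) = 11000000110000001111000011110000
  (~b | (~c & ((~a & ~d) | a))) = 11111111110000001111111111110000

(~b | (~c & ((~a & ~d) | a)))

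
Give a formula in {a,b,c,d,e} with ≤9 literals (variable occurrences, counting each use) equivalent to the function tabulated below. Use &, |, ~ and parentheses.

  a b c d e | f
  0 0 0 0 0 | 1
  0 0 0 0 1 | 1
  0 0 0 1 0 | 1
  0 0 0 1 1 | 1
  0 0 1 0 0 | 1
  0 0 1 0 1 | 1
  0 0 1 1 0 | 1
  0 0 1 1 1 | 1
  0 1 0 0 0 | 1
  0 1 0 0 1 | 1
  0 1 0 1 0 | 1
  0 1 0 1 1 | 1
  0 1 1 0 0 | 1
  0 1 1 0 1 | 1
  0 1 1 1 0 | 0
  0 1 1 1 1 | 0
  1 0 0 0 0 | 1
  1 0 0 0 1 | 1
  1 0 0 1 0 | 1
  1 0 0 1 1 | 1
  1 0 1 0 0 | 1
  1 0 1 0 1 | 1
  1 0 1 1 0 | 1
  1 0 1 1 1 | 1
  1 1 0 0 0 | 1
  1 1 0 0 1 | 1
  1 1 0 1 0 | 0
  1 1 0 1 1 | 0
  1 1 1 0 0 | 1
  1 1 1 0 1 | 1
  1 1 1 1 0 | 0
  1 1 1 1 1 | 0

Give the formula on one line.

(~d | (((~c & ~a) & (c | (d | b))) | ~b))

  ~d = 11001100110011001100110011001100
  ~c = 11110000111100001111000011110000
  ~a = 11111111111111110000000000000000
  (~c & ~a) = 11110000111100000000000000000000
  (d | b) = 00110011111111110011001111111111
  (c | (d | b)) = 00111111111111110011111111111111
  ((~c & ~a) & (c | (d | b))) = 00110000111100000000000000000000
  ~b = 11111111000000001111111100000000
  (((~c & ~a) & (c | (d | b))) | ~b) = 11111111111100001111111100000000
  (~d | (((~c & ~a) & (c | (d | b))) | ~b)) = 11111111111111001111111111001100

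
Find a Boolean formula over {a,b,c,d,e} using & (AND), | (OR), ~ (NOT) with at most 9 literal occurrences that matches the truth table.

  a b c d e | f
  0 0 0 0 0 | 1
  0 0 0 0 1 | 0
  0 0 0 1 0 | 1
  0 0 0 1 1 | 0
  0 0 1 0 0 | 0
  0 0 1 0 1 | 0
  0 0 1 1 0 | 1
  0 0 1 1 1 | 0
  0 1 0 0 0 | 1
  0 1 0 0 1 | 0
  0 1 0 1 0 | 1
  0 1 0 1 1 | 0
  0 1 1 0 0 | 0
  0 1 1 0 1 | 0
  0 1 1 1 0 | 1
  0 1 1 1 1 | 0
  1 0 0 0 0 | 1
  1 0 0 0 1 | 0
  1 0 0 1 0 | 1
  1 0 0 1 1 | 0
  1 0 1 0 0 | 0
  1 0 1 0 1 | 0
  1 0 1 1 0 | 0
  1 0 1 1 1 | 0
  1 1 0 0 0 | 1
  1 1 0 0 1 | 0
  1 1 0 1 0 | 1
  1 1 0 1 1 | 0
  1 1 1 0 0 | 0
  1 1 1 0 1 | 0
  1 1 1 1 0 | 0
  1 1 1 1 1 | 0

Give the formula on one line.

(((((e & ~b) | d) & ~a) | (~e & ~c)) & ~e)

  ~b = 11111111000000001111111100000000
  (e & ~b) = 01010101000000000101010100000000
  ((e & ~b) | d) = 01110111001100110111011100110011
  ~a = 11111111111111110000000000000000
  (((e & ~b) | d) & ~a) = 01110111001100110000000000000000
  ~e = 10101010101010101010101010101010
  ~c = 11110000111100001111000011110000
  (~e & ~c) = 10100000101000001010000010100000
  ((((e & ~b) | d) & ~a) | (~e & ~c)) = 11110111101100111010000010100000
  (((((e & ~b) | d) & ~a) | (~e & ~c)) & ~e) = 10100010101000101010000010100000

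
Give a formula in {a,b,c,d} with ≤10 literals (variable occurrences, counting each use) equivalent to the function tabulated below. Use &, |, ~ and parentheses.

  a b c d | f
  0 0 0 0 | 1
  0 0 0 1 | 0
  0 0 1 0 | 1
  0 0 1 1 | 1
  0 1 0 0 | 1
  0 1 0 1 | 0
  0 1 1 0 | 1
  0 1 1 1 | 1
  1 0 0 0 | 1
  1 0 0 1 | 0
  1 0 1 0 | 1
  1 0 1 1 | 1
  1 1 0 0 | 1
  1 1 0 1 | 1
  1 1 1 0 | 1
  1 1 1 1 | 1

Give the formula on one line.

((((d & c) | (b & a)) | c) | (~d | (c & b)))

  (d & c) = 0001000100010001
  (b & a) = 0000000000001111
  ((d & c) | (b & a)) = 0001000100011111
  (((d & c) | (b & a)) | c) = 0011001100111111
  ~d = 1010101010101010
  (c & b) = 0000001100000011
  (~d | (c & b)) = 1010101110101011
  ((((d & c) | (b & a)) | c) | (~d | (c & b))) = 1011101110111111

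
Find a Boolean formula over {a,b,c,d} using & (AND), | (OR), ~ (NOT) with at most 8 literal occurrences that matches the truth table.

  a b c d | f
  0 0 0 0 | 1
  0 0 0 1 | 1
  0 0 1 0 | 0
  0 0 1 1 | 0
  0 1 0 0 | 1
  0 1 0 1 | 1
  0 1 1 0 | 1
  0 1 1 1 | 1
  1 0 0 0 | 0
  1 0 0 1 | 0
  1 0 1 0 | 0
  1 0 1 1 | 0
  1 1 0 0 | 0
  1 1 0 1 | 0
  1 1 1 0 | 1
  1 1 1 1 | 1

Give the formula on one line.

  ~c = 1100110011001100
  ~a = 1111111100000000
  ~b = 1111000011110000
  (~a | ~b) = 1111111111110000
  (~c & (~a | ~b)) = 1100110011000000
  ((~c & (~a | ~b)) & ~a) = 1100110000000000
  (b & c) = 0000001100000011
  (((~c & (~a | ~b)) & ~a) | (b & c)) = 1100111100000011

(((~c & (~a | ~b)) & ~a) | (b & c))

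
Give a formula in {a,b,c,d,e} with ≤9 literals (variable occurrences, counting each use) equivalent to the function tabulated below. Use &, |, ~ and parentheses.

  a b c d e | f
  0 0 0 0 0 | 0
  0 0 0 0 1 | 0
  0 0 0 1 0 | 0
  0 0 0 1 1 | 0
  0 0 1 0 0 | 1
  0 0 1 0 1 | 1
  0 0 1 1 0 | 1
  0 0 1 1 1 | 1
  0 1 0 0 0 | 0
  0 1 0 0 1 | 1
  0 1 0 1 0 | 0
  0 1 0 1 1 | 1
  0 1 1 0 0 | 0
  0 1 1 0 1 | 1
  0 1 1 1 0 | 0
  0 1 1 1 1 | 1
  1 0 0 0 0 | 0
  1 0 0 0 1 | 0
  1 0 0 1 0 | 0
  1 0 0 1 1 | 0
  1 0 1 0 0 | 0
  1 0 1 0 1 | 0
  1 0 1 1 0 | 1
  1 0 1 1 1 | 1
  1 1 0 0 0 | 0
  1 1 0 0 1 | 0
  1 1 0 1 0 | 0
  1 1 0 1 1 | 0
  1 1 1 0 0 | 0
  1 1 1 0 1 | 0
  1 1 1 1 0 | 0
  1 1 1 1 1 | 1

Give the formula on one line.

  ~b = 11111111000000001111111100000000
  (e | ~b) = 11111111010101011111111101010101
  (c | b) = 00001111111111110000111111111111
  ~a = 11111111111111110000000000000000
  ((c | b) & ~a) = 00001111111111110000000000000000
  ((e | ~b) & ((c | b) & ~a)) = 00001111010101010000000000000000
  ((e | ~b) & d) = 00110011000100010011001100010001
  (c & ((e | ~b) & d)) = 00000011000000010000001100000001
  (((e | ~b) & ((c | b) & ~a)) | (c & ((e | ~b) & d))) = 00001111010101010000001100000001

(((e | ~b) & ((c | b) & ~a)) | (c & ((e | ~b) & d)))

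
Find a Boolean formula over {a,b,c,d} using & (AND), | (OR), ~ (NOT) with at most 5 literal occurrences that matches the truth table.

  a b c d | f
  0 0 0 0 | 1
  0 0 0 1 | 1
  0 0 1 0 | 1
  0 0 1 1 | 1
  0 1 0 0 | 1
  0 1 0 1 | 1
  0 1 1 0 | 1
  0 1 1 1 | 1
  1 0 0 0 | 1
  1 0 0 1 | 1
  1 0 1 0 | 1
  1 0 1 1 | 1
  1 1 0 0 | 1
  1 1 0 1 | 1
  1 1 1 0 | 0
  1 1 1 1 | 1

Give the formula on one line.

((b & ((d | ~a) | ~c)) | ~b)

  ~a = 1111111100000000
  (d | ~a) = 1111111101010101
  ~c = 1100110011001100
  ((d | ~a) | ~c) = 1111111111011101
  (b & ((d | ~a) | ~c)) = 0000111100001101
  ~b = 1111000011110000
  ((b & ((d | ~a) | ~c)) | ~b) = 1111111111111101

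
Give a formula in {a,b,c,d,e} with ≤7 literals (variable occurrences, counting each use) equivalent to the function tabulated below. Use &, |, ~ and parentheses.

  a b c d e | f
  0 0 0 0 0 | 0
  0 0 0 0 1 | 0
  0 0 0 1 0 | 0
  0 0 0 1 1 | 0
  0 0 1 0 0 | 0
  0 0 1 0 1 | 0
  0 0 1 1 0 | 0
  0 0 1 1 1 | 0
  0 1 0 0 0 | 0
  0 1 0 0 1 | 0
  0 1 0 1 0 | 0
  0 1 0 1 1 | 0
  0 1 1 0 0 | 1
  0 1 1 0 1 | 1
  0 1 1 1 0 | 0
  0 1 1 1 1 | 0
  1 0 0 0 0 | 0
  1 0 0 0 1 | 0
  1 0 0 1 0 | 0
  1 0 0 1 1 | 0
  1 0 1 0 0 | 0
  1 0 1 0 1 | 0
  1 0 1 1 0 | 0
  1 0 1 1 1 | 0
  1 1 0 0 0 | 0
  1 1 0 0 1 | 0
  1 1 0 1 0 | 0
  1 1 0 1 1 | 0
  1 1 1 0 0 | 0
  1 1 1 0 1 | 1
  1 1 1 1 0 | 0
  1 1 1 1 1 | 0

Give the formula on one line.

(((~d & c) & ((~c | ~d) & b)) & (~a | e))

  ~d = 11001100110011001100110011001100
  (~d & c) = 00001100000011000000110000001100
  ~c = 11110000111100001111000011110000
  (~c | ~d) = 11111100111111001111110011111100
  ((~c | ~d) & b) = 00000000111111000000000011111100
  ((~d & c) & ((~c | ~d) & b)) = 00000000000011000000000000001100
  ~a = 11111111111111110000000000000000
  (~a | e) = 11111111111111110101010101010101
  (((~d & c) & ((~c | ~d) & b)) & (~a | e)) = 00000000000011000000000000000100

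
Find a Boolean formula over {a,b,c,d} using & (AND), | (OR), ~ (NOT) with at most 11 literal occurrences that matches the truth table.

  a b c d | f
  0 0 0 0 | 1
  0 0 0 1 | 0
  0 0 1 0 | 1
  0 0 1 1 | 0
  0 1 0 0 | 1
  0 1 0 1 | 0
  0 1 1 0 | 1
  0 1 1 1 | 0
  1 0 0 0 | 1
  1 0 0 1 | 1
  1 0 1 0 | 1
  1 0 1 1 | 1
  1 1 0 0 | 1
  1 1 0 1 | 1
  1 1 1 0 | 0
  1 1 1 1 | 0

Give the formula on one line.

  ~d = 1010101010101010
  (~d | a) = 1010101011111111
  ~c = 1100110011001100
  (b & ~c) = 0000110000001100
  ((~d | a) & (b & ~c)) = 0000100000001100
  (((~d | a) & (b & ~c)) | ~d) = 1010101010101110
  (a | (((~d | a) & (b & ~c)) | ~d)) = 1010101011111111
  ~a = 1111111100000000
  (~c | ~a) = 1111111111001100
  ~b = 1111000011110000
  ((~c | ~a) | ~b) = 1111111111111100
  ((a | (((~d | a) & (b & ~c)) | ~d)) & ((~c | ~a) | ~b)) = 1010101011111100

((a | (((~d | a) & (b & ~c)) | ~d)) & ((~c | ~a) | ~b))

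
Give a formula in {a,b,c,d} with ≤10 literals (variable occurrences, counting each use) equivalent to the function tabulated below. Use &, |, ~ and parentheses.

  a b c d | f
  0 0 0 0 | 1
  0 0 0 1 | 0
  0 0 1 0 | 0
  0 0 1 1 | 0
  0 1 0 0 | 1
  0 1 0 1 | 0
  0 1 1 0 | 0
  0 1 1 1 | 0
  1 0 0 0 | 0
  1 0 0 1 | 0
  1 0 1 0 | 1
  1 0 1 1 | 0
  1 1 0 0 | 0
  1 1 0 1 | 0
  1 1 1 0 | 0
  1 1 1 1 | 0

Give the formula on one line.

  ~b = 1111000011110000
  (~b & c) = 0011000000110000
  ~a = 1111111100000000
  ~c = 1100110011001100
  ~d = 1010101010101010
  (~c & ~d) = 1000100010001000
  (~a & (~c & ~d)) = 1000100000000000
  ((~b & c) | (~a & (~c & ~d))) = 1011100000110000
  (a | ~c) = 1100110011111111
  ((a | ~c) & ~d) = 1000100010101010
  (((~b & c) | (~a & (~c & ~d))) & ((a | ~c) & ~d)) = 1000100000100000

(((~b & c) | (~a & (~c & ~d))) & ((a | ~c) & ~d))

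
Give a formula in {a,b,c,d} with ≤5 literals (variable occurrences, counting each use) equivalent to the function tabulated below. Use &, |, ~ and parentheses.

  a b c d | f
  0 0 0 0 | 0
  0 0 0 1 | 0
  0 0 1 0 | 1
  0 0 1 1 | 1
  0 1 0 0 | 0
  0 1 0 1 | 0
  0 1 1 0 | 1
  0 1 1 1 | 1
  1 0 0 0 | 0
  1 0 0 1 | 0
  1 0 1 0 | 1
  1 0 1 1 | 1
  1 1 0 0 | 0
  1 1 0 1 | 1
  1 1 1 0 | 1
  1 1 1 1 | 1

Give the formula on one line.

((a | c) & (c | (b & d)))

  (a | c) = 0011001111111111
  (b & d) = 0000010100000101
  (c | (b & d)) = 0011011100110111
  ((a | c) & (c | (b & d))) = 0011001100110111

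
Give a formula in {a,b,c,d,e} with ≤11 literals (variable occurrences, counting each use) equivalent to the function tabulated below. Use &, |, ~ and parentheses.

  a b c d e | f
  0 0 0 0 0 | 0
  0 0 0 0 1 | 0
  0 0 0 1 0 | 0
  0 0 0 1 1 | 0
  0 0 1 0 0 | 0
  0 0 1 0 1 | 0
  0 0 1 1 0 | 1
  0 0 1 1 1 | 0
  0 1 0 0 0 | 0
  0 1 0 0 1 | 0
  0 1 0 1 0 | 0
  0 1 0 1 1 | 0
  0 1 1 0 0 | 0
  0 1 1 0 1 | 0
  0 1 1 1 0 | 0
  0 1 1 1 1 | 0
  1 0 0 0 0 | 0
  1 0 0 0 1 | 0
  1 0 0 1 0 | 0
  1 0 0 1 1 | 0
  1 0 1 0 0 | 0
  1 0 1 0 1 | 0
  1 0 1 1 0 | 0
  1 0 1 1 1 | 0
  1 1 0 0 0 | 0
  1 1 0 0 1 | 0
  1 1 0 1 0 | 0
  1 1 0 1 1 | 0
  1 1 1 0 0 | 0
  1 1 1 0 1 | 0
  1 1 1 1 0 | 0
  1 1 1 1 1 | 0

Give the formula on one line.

(((c & d) & ~a) & ((~b & ~a) & ((~b & (~d | ~e)) | a)))

  (c & d) = 00000011000000110000001100000011
  ~a = 11111111111111110000000000000000
  ((c & d) & ~a) = 00000011000000110000000000000000
  ~b = 11111111000000001111111100000000
  (~b & ~a) = 11111111000000000000000000000000
  ~d = 11001100110011001100110011001100
  ~e = 10101010101010101010101010101010
  (~d | ~e) = 11101110111011101110111011101110
  (~b & (~d | ~e)) = 11101110000000001110111000000000
  ((~b & (~d | ~e)) | a) = 11101110000000001111111111111111
  ((~b & ~a) & ((~b & (~d | ~e)) | a)) = 11101110000000000000000000000000
  (((c & d) & ~a) & ((~b & ~a) & ((~b & (~d | ~e)) | a))) = 00000010000000000000000000000000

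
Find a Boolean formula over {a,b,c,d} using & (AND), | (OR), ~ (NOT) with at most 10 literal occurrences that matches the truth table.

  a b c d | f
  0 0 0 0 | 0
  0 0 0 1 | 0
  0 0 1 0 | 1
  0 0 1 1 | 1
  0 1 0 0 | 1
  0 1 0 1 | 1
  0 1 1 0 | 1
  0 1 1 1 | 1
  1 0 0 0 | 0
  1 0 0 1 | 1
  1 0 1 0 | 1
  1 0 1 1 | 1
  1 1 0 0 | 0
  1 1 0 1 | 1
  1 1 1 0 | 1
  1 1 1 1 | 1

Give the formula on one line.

(((b | a) & ~a) | ((c | d) & (((a & d) | b) | c)))

  (b | a) = 0000111111111111
  ~a = 1111111100000000
  ((b | a) & ~a) = 0000111100000000
  (c | d) = 0111011101110111
  (a & d) = 0000000001010101
  ((a & d) | b) = 0000111101011111
  (((a & d) | b) | c) = 0011111101111111
  ((c | d) & (((a & d) | b) | c)) = 0011011101110111
  (((b | a) & ~a) | ((c | d) & (((a & d) | b) | c))) = 0011111101110111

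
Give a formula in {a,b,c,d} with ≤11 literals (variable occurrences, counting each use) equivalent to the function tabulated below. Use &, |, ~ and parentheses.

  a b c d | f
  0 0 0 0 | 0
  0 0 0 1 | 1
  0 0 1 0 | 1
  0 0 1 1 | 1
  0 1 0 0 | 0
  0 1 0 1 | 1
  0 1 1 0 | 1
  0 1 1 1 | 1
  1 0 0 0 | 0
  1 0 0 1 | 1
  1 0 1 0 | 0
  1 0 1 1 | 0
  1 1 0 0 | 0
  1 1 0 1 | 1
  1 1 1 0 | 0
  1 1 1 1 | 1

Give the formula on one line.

(((((d | c) | a) & ~a) | (d & b)) | (~c & d))

  (d | c) = 0111011101110111
  ((d | c) | a) = 0111011111111111
  ~a = 1111111100000000
  (((d | c) | a) & ~a) = 0111011100000000
  (d & b) = 0000010100000101
  ((((d | c) | a) & ~a) | (d & b)) = 0111011100000101
  ~c = 1100110011001100
  (~c & d) = 0100010001000100
  (((((d | c) | a) & ~a) | (d & b)) | (~c & d)) = 0111011101000101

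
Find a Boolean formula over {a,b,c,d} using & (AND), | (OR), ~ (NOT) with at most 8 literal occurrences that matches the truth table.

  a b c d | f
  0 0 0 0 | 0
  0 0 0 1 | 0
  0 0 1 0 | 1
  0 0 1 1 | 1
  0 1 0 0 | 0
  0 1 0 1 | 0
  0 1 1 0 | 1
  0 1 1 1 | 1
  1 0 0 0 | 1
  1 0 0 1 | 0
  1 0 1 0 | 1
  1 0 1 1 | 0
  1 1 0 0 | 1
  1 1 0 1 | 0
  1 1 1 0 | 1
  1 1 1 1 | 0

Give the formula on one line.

(((~a & (c | ~b)) | ~d) & (a | c))

  ~a = 1111111100000000
  ~b = 1111000011110000
  (c | ~b) = 1111001111110011
  (~a & (c | ~b)) = 1111001100000000
  ~d = 1010101010101010
  ((~a & (c | ~b)) | ~d) = 1111101110101010
  (a | c) = 0011001111111111
  (((~a & (c | ~b)) | ~d) & (a | c)) = 0011001110101010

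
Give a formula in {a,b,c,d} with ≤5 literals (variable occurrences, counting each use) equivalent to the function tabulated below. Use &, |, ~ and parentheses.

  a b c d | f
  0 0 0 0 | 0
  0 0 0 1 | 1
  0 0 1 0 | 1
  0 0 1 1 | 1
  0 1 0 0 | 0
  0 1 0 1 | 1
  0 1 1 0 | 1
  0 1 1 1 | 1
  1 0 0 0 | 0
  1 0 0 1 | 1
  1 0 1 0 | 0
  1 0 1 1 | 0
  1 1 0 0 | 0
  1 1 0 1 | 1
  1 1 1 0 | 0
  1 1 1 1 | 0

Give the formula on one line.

((d | c) & (~a | ~c))

  (d | c) = 0111011101110111
  ~a = 1111111100000000
  ~c = 1100110011001100
  (~a | ~c) = 1111111111001100
  ((d | c) & (~a | ~c)) = 0111011101000100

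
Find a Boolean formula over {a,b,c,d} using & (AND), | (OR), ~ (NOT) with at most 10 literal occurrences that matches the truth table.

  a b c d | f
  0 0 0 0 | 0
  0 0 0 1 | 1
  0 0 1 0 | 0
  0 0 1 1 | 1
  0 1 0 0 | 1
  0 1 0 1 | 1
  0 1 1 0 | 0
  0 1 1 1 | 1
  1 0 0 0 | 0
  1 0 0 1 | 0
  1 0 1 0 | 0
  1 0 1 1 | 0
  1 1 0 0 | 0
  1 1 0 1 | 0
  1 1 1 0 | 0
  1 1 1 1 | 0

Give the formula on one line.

((((~c | ~d) & ~a) | c) & ((~a & d) | (~c & b)))

  ~c = 1100110011001100
  ~d = 1010101010101010
  (~c | ~d) = 1110111011101110
  ~a = 1111111100000000
  ((~c | ~d) & ~a) = 1110111000000000
  (((~c | ~d) & ~a) | c) = 1111111100110011
  (~a & d) = 0101010100000000
  (~c & b) = 0000110000001100
  ((~a & d) | (~c & b)) = 0101110100001100
  ((((~c | ~d) & ~a) | c) & ((~a & d) | (~c & b))) = 0101110100000000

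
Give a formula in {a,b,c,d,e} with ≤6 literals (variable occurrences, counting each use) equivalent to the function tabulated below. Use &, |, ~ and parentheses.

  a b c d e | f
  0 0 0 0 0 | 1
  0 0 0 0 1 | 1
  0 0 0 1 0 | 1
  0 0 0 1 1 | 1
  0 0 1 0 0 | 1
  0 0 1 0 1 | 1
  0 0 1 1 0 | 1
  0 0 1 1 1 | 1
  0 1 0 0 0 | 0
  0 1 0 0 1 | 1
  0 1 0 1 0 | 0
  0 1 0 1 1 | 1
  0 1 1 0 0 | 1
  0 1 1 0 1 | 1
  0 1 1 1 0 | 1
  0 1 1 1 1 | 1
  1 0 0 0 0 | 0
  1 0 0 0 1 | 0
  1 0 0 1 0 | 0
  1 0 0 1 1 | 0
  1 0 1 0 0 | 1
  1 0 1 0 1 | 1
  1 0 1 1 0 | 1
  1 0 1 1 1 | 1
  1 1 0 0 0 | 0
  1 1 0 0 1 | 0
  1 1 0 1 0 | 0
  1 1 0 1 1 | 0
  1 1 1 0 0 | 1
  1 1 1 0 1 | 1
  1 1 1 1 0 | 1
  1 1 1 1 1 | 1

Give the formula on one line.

  ~a = 11111111111111110000000000000000
  ~c = 11110000111100001111000011110000
  (~a & ~c) = 11110000111100000000000000000000
  (e & b) = 00000000010101010000000001010101
  ~b = 11111111000000001111111100000000
  ((e & b) | ~b) = 11111111010101011111111101010101
  ((~a & ~c) & ((e & b) | ~b)) = 11110000010100000000000000000000
  (c | ((~a & ~c) & ((e & b) | ~b))) = 11111111010111110000111100001111

(c | ((~a & ~c) & ((e & b) | ~b)))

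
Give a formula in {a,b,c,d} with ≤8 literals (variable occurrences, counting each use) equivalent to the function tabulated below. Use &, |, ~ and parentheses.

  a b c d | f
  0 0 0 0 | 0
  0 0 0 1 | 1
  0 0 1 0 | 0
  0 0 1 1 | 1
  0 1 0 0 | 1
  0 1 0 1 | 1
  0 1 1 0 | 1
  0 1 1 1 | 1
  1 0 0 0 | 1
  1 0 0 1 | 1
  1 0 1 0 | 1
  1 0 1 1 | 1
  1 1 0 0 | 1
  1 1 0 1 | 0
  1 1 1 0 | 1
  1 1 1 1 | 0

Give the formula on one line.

  ~d = 1010101010101010
  (a & ~d) = 0000000010101010
  ~a = 1111111100000000
  (b & ~a) = 0000111100000000
  (b | d) = 0101111101011111
  ~b = 1111000011110000
  ((b | d) & ~b) = 0101000001010000
  ((b & ~a) | ((b | d) & ~b)) = 0101111101010000
  ((a & ~d) | ((b & ~a) | ((b | d) & ~b))) = 0101111111111010

((a & ~d) | ((b & ~a) | ((b | d) & ~b)))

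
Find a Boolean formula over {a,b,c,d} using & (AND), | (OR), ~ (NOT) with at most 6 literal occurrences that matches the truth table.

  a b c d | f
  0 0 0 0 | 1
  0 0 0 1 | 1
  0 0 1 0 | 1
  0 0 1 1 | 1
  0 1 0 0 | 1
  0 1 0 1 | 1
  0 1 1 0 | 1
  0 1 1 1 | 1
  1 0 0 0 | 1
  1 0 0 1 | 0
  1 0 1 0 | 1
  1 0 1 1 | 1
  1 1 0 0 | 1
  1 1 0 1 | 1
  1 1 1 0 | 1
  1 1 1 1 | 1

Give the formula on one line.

  ~d = 1010101010101010
  ~c = 1100110011001100
  (~d & ~c) = 1000100010001000
  ((~d & ~c) | c) = 1011101110111011
  ~a = 1111111100000000
  (~a | b) = 1111111100001111
  (((~d & ~c) | c) | (~a | b)) = 1111111110111111

(((~d & ~c) | c) | (~a | b))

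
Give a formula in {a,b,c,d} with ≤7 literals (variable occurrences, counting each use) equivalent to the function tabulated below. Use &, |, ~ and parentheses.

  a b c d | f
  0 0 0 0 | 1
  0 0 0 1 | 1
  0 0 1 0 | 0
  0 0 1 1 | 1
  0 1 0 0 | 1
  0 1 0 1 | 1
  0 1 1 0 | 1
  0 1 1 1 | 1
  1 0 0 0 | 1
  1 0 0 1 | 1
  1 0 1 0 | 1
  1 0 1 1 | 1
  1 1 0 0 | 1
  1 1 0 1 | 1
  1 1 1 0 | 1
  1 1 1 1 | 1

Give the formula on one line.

  ~a = 1111111100000000
  ~c = 1100110011001100
  (~a & ~c) = 1100110000000000
  (b & (~a & ~c)) = 0000110000000000
  (a | (b & (~a & ~c))) = 0000110011111111
  (~c | d) = 1101110111011101
  ((~c | d) | b) = 1101111111011111
  ((a | (b & (~a & ~c))) | ((~c | d) | b)) = 1101111111111111

((a | (b & (~a & ~c))) | ((~c | d) | b))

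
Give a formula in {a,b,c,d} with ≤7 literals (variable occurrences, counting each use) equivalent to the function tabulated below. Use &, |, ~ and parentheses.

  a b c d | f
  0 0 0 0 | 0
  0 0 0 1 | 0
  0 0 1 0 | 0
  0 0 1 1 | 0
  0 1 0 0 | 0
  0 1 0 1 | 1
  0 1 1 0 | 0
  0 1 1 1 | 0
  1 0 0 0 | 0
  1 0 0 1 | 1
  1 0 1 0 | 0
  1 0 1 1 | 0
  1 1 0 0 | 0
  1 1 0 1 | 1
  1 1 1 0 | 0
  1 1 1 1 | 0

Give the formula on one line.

  ~c = 1100110011001100
  (~c & d) = 0100010001000100
  ~b = 1111000011110000
  (~b & a) = 0000000011110000
  (c | (~b & a)) = 0011001111110011
  (b | (c | (~b & a))) = 0011111111111111
  ((~c & d) & (b | (c | (~b & a)))) = 0000010001000100

((~c & d) & (b | (c | (~b & a))))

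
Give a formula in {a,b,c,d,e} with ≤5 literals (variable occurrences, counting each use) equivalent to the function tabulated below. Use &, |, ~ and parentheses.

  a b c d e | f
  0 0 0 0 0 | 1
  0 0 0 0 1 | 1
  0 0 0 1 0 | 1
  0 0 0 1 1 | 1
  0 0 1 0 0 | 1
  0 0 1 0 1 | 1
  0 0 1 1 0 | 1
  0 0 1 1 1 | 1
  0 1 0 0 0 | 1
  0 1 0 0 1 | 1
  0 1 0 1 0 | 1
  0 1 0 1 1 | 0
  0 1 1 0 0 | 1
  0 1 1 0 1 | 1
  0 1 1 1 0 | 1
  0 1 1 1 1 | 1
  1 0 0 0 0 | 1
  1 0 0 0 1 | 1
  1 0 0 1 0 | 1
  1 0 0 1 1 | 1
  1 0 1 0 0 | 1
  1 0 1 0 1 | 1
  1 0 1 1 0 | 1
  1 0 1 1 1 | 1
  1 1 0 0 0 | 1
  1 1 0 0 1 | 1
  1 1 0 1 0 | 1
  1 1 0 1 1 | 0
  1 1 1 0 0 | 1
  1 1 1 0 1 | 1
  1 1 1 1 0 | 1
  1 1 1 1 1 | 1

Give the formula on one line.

((c | ~d) | (~e | ~b))

  ~d = 11001100110011001100110011001100
  (c | ~d) = 11001111110011111100111111001111
  ~e = 10101010101010101010101010101010
  ~b = 11111111000000001111111100000000
  (~e | ~b) = 11111111101010101111111110101010
  ((c | ~d) | (~e | ~b)) = 11111111111011111111111111101111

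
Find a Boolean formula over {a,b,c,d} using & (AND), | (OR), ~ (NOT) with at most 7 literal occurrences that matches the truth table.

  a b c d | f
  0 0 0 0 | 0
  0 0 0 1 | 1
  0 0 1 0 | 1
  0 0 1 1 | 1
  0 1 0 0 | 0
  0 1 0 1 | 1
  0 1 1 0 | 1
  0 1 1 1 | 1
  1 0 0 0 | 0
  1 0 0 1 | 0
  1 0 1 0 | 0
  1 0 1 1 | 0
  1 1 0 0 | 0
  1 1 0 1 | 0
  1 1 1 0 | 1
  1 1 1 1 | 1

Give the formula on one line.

((b | ~a) & ((~a & d) | c))

  ~a = 1111111100000000
  (b | ~a) = 1111111100001111
  (~a & d) = 0101010100000000
  ((~a & d) | c) = 0111011100110011
  ((b | ~a) & ((~a & d) | c)) = 0111011100000011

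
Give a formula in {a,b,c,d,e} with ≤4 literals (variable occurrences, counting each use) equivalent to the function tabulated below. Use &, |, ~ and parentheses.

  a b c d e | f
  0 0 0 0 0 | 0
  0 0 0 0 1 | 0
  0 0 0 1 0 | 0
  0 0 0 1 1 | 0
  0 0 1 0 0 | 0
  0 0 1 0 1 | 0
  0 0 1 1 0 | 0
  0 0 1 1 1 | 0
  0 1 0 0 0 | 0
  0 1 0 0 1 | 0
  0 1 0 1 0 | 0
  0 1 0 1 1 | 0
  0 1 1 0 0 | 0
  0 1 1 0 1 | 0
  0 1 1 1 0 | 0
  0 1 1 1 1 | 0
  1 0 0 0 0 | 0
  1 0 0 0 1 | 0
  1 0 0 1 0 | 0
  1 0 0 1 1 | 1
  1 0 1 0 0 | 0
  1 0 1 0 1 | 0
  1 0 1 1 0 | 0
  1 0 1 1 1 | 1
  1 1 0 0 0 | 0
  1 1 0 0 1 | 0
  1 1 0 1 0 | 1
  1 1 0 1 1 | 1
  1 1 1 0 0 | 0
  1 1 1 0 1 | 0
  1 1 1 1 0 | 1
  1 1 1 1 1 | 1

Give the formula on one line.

(a & ((e | b) & d))

  (e | b) = 01010101111111110101010111111111
  ((e | b) & d) = 00010001001100110001000100110011
  (a & ((e | b) & d)) = 00000000000000000001000100110011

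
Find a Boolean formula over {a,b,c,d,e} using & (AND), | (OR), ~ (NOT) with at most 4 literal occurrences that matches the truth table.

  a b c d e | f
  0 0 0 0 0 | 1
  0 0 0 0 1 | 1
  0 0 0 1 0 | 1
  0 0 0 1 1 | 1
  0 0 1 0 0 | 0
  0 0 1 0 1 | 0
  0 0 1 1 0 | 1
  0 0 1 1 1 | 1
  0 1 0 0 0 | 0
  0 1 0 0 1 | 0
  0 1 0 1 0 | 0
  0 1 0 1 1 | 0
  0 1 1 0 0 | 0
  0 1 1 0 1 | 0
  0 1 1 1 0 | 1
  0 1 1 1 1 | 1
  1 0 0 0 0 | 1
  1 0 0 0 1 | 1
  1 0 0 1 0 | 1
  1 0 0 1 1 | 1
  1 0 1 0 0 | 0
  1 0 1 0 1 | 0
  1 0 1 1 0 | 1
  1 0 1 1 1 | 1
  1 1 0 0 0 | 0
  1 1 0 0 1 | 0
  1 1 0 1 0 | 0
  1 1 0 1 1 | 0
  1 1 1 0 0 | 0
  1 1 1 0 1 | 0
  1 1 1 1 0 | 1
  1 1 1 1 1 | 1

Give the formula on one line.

  ~b = 11111111000000001111111100000000
  ~c = 11110000111100001111000011110000
  (~b & ~c) = 11110000000000001111000000000000
  (c & d) = 00000011000000110000001100000011
  ((~b & ~c) | (c & d)) = 11110011000000111111001100000011

((~b & ~c) | (c & d))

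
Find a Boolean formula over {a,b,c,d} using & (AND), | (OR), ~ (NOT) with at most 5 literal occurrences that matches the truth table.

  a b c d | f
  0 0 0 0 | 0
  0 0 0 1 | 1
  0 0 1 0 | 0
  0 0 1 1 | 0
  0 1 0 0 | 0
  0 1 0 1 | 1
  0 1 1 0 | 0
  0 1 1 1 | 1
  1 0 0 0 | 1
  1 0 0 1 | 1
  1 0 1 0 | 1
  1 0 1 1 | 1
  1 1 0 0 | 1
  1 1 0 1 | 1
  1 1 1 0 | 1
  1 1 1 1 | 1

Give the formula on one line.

  ~c = 1100110011001100
  (b | ~c) = 1100111111001111
  (d & (b | ~c)) = 0100010101000101
  (a | (d & (b | ~c))) = 0100010111111111

(a | (d & (b | ~c)))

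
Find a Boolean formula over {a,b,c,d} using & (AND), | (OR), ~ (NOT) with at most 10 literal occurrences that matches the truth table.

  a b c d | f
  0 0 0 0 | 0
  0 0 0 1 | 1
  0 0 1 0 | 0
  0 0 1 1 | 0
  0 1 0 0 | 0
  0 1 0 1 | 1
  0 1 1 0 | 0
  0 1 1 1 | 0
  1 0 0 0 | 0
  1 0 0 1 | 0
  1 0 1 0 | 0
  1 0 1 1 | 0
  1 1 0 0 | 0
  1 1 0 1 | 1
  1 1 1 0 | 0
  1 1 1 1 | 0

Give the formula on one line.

((~c & (~d | ((~b & (~a & d)) | b))) & ((~a | b) & d))

  ~c = 1100110011001100
  ~d = 1010101010101010
  ~b = 1111000011110000
  ~a = 1111111100000000
  (~a & d) = 0101010100000000
  (~b & (~a & d)) = 0101000000000000
  ((~b & (~a & d)) | b) = 0101111100001111
  (~d | ((~b & (~a & d)) | b)) = 1111111110101111
  (~c & (~d | ((~b & (~a & d)) | b))) = 1100110010001100
  (~a | b) = 1111111100001111
  ((~a | b) & d) = 0101010100000101
  ((~c & (~d | ((~b & (~a & d)) | b))) & ((~a | b) & d)) = 0100010000000100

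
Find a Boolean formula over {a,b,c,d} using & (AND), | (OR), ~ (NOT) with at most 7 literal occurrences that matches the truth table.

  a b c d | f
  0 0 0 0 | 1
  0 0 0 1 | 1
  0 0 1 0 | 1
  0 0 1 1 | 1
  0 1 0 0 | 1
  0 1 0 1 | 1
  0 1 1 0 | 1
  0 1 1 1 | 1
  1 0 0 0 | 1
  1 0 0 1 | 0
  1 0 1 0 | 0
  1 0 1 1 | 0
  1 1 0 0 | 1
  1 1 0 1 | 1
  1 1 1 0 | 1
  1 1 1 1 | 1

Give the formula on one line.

  ~c = 1100110011001100
  ~a = 1111111100000000
  (b | ~a) = 1111111100001111
  (a & (b | ~a)) = 0000000000001111
  (~c | (a & (b | ~a))) = 1100110011001111
  ~d = 1010101010101010
  (b | ~d) = 1010111110101111
  ((~c | (a & (b | ~a))) & (b | ~d)) = 1000110010001111
  (((~c | (a & (b | ~a))) & (b | ~d)) | ~a) = 1111111110001111

(((~c | (a & (b | ~a))) & (b | ~d)) | ~a)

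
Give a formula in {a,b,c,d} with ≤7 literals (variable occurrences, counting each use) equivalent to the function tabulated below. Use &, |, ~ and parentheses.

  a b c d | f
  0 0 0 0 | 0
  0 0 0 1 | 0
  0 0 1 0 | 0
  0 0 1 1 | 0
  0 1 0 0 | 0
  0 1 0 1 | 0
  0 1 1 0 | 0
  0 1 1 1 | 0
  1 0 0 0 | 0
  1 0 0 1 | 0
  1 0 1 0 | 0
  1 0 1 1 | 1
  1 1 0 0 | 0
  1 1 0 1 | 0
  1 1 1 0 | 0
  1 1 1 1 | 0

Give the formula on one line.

(((a & d) & ~b) & (c & a))

  (a & d) = 0000000001010101
  ~b = 1111000011110000
  ((a & d) & ~b) = 0000000001010000
  (c & a) = 0000000000110011
  (((a & d) & ~b) & (c & a)) = 0000000000010000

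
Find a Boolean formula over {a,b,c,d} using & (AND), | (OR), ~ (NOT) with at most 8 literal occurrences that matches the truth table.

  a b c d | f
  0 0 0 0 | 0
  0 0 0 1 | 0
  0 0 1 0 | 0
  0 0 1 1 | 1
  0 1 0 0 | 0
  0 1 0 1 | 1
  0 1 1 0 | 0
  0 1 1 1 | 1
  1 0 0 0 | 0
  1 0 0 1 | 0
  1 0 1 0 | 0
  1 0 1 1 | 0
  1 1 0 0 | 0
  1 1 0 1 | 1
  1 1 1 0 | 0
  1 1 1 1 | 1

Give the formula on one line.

((b | ((c & b) | (~a & c))) & d)

  (c & b) = 0000001100000011
  ~a = 1111111100000000
  (~a & c) = 0011001100000000
  ((c & b) | (~a & c)) = 0011001100000011
  (b | ((c & b) | (~a & c))) = 0011111100001111
  ((b | ((c & b) | (~a & c))) & d) = 0001010100000101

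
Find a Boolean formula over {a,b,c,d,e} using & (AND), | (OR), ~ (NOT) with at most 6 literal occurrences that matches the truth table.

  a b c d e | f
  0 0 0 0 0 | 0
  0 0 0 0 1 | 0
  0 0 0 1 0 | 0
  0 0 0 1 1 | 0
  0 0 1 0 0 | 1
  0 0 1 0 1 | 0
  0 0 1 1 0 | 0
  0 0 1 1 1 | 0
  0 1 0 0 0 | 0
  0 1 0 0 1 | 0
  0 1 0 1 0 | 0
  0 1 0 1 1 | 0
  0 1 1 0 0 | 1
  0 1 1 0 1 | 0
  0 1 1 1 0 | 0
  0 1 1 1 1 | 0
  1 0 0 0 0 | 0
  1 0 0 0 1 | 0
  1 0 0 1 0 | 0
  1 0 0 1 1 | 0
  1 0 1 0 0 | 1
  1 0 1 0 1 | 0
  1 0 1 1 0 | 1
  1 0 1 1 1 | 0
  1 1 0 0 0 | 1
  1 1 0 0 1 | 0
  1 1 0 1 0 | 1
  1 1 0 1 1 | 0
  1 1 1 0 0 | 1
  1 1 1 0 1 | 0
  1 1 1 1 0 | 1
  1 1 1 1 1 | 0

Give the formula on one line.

((b | c) & ((a | (c & ~d)) & ~e))

  (b | c) = 00001111111111110000111111111111
  ~d = 11001100110011001100110011001100
  (c & ~d) = 00001100000011000000110000001100
  (a | (c & ~d)) = 00001100000011001111111111111111
  ~e = 10101010101010101010101010101010
  ((a | (c & ~d)) & ~e) = 00001000000010001010101010101010
  ((b | c) & ((a | (c & ~d)) & ~e)) = 00001000000010000000101010101010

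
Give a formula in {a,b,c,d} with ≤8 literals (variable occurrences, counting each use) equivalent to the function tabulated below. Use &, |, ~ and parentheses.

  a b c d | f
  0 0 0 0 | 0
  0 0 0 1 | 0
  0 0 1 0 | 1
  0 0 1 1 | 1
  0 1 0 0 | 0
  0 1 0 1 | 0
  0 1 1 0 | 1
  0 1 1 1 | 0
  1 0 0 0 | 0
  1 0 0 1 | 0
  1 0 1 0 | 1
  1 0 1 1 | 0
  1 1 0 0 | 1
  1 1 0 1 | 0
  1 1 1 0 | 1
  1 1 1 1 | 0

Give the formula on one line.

  ~b = 1111000011110000
  ~a = 1111111100000000
  (~b & ~a) = 1111000000000000
  ~d = 1010101010101010
  ((~b & ~a) | ~d) = 1111101010101010
  (a & b) = 0000000000001111
  ((a & b) | c) = 0011001100111111
  (((~b & ~a) | ~d) & ((a & b) | c)) = 0011001000101010

(((~b & ~a) | ~d) & ((a & b) | c))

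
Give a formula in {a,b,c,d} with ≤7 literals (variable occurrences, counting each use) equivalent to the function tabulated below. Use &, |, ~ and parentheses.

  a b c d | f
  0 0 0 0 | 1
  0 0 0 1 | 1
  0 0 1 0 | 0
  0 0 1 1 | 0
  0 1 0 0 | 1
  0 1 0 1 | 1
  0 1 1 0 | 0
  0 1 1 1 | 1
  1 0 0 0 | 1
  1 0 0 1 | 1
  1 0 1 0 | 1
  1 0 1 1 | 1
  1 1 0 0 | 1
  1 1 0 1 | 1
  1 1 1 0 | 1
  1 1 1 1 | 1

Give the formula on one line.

(((b & (c & ~a)) & d) | (~c | a))

  ~a = 1111111100000000
  (c & ~a) = 0011001100000000
  (b & (c & ~a)) = 0000001100000000
  ((b & (c & ~a)) & d) = 0000000100000000
  ~c = 1100110011001100
  (~c | a) = 1100110011111111
  (((b & (c & ~a)) & d) | (~c | a)) = 1100110111111111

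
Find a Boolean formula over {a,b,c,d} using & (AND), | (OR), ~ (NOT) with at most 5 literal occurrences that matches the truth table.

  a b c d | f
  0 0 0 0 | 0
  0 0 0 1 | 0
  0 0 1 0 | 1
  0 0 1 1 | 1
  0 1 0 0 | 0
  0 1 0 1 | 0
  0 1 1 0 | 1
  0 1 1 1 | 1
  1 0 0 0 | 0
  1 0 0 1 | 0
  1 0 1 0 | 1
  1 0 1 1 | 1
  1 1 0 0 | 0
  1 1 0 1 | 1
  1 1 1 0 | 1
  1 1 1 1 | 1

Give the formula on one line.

  (a & b) = 0000000000001111
  ((a & b) & d) = 0000000000000101
  (((a & b) & d) | c) = 0011001100110111

(((a & b) & d) | c)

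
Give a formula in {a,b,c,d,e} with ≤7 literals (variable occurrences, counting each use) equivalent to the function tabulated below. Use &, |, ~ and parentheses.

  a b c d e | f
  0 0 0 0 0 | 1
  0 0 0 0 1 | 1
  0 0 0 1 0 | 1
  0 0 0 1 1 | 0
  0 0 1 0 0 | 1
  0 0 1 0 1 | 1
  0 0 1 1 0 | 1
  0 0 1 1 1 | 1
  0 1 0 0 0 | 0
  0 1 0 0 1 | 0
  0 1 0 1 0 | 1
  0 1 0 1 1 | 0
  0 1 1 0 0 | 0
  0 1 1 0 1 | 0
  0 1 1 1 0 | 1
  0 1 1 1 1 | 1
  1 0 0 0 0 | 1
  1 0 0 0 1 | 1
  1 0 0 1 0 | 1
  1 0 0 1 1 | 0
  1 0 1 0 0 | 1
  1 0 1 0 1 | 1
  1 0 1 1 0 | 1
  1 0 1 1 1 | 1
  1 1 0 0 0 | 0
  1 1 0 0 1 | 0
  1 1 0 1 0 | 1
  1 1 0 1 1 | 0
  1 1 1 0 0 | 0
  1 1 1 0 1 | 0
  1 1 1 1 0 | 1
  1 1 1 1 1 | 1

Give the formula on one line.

  (d & c) = 00000011000000110000001100000011
  ~e = 10101010101010101010101010101010
  (d & ~e) = 00100010001000100010001000100010
  ((d & c) | (d & ~e)) = 00100011001000110010001100100011
  ~d = 11001100110011001100110011001100
  (~d | c) = 11001111110011111100111111001111
  ~b = 11111111000000001111111100000000
  ((~d | c) & ~b) = 11001111000000001100111100000000
  (((d & c) | (d & ~e)) | ((~d | c) & ~b)) = 11101111001000111110111100100011

(((d & c) | (d & ~e)) | ((~d | c) & ~b))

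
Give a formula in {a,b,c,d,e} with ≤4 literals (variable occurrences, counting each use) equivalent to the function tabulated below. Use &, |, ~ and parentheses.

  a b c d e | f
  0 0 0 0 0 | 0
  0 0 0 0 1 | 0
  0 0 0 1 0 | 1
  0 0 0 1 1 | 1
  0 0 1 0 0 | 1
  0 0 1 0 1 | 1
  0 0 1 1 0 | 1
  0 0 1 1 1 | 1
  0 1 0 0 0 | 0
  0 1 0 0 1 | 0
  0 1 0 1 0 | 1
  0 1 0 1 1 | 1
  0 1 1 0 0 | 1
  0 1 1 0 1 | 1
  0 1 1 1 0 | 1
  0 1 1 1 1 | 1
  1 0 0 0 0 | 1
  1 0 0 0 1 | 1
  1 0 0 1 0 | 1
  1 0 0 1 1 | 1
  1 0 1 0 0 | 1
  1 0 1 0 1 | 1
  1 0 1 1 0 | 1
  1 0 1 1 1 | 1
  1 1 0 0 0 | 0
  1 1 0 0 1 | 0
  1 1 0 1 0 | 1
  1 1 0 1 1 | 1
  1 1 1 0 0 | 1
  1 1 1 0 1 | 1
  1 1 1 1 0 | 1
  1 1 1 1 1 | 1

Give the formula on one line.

  ~b = 11111111000000001111111100000000
  (~b & a) = 00000000000000001111111100000000
  ((~b & a) | d) = 00110011001100111111111100110011
  (((~b & a) | d) | c) = 00111111001111111111111100111111

(((~b & a) | d) | c)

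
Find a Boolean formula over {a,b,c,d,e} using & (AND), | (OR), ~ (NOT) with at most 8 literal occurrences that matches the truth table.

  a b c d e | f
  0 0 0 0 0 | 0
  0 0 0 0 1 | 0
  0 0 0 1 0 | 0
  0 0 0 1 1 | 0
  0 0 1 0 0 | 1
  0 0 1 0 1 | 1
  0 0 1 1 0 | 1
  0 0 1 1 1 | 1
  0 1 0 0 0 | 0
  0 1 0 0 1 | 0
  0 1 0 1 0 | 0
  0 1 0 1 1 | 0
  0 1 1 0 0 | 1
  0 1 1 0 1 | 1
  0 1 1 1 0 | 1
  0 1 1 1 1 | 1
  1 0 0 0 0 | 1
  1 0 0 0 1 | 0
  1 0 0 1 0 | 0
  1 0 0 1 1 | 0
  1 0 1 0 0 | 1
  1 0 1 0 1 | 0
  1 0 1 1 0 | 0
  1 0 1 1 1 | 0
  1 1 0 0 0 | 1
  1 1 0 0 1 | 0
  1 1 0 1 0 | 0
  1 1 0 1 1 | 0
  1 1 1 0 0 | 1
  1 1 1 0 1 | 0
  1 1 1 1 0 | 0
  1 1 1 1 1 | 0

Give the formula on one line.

((~a | (~e & ~d)) & (a | c))

  ~a = 11111111111111110000000000000000
  ~e = 10101010101010101010101010101010
  ~d = 11001100110011001100110011001100
  (~e & ~d) = 10001000100010001000100010001000
  (~a | (~e & ~d)) = 11111111111111111000100010001000
  (a | c) = 00001111000011111111111111111111
  ((~a | (~e & ~d)) & (a | c)) = 00001111000011111000100010001000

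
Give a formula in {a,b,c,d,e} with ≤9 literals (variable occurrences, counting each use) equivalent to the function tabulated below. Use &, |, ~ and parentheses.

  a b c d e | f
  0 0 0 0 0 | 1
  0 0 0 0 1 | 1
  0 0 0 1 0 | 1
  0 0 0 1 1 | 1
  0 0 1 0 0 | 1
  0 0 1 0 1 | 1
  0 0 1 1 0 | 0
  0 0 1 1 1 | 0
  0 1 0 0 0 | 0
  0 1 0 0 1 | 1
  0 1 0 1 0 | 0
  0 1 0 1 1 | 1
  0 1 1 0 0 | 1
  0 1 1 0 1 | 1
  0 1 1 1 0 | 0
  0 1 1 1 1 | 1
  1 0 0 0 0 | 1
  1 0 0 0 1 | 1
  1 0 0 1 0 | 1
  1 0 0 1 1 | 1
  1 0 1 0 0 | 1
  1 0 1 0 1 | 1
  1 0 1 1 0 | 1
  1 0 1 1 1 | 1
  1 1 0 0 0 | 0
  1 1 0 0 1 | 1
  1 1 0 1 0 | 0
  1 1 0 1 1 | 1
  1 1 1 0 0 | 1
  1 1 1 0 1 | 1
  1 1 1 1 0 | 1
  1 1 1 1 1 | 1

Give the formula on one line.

  (b & e) = 00000000010101010000000001010101
  (a & c) = 00000000000000000000111100001111
  ~d = 11001100110011001100110011001100
  (c & ~d) = 00001100000011000000110000001100
  ~a = 11111111111111110000000000000000
  ((c & ~d) & ~a) = 00001100000011000000000000000000
  ~b = 11111111000000001111111100000000
  ~c = 11110000111100001111000011110000
  (~b & ~c) = 11110000000000001111000000000000
  (((c & ~d) & ~a) | (~b & ~c)) = 11111100000011001111000000000000
  ((a & c) | (((c & ~d) & ~a) | (~b & ~c))) = 11111100000011001111111100001111
  ((b & e) | ((a & c) | (((c & ~d) & ~a) | (~b & ~c)))) = 11111100010111011111111101011111

((b & e) | ((a & c) | (((c & ~d) & ~a) | (~b & ~c))))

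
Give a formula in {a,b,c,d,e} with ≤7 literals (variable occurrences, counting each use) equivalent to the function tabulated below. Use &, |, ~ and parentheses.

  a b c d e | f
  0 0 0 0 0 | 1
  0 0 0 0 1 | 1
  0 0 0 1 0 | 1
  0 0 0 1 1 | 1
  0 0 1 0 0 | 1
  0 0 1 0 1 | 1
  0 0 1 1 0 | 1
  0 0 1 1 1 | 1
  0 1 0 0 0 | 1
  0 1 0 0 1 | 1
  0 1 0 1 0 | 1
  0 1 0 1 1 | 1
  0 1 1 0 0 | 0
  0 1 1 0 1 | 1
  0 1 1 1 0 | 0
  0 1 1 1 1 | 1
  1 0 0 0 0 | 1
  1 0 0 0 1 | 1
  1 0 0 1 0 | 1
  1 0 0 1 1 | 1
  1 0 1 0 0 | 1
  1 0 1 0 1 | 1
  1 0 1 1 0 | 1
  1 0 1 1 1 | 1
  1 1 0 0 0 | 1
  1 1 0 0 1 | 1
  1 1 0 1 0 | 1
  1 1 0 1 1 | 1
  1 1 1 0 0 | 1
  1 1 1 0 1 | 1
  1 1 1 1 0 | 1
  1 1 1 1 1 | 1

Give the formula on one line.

  ~b = 11111111000000001111111100000000
  (~b | a) = 11111111000000001111111111111111
  (e | (~b | a)) = 11111111010101011111111111111111
  ~c = 11110000111100001111000011110000
  ((e | (~b | a)) | ~c) = 11111111111101011111111111111111

((e | (~b | a)) | ~c)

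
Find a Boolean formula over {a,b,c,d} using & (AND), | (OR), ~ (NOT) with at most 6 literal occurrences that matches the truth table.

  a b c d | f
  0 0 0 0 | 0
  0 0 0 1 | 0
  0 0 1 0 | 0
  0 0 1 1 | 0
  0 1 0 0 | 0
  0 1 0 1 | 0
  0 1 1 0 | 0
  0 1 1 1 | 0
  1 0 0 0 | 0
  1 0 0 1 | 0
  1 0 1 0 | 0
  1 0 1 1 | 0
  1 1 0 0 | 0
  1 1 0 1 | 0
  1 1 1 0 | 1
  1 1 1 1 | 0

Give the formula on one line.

  (c | d) = 0111011101110111
  ~d = 1010101010101010
  ((c | d) & ~d) = 0010001000100010
  (b & a) = 0000000000001111
  (~d & (b & a)) = 0000000000001010
  (((c | d) & ~d) & (~d & (b & a))) = 0000000000000010

(((c | d) & ~d) & (~d & (b & a)))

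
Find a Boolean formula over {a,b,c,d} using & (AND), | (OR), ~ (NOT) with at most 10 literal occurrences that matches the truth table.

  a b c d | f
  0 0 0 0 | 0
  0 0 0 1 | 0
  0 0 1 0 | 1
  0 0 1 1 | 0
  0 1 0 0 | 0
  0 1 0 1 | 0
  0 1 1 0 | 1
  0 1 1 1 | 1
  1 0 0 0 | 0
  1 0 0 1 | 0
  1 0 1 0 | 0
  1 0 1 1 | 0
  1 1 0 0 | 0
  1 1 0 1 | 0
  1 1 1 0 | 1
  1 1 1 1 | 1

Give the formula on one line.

  ~c = 1100110011001100
  ~b = 1111000011110000
  (~c & ~b) = 1100000011000000
  ~a = 1111111100000000
  (d & c) = 0001000100010001
  (~a | (d & c)) = 1111111100010001
  ((~a | (d & c)) & c) = 0011001100010001
  ~d = 1010101010101010
  (((~a | (d & c)) & c) & ~d) = 0010001000000000
  ((~c & ~b) | (((~a | (d & c)) & c) & ~d)) = 1110001011000000
  (((~c & ~b) | (((~a | (d & c)) & c) & ~d)) | b) = 1110111111001111
  ((((~c & ~b) | (((~a | (d & c)) & c) & ~d)) | b) & c) = 0010001100000011

((((~c & ~b) | (((~a | (d & c)) & c) & ~d)) | b) & c)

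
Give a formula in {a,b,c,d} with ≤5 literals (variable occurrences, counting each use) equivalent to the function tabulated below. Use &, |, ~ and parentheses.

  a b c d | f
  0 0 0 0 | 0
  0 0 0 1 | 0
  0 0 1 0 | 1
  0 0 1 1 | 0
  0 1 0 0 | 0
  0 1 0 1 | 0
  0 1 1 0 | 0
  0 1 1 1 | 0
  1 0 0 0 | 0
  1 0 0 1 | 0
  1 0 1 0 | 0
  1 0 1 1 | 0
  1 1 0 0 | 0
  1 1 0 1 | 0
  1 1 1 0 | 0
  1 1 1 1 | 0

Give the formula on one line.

((~a & (~d & (~b | ~c))) & c)

  ~a = 1111111100000000
  ~d = 1010101010101010
  ~b = 1111000011110000
  ~c = 1100110011001100
  (~b | ~c) = 1111110011111100
  (~d & (~b | ~c)) = 1010100010101000
  (~a & (~d & (~b | ~c))) = 1010100000000000
  ((~a & (~d & (~b | ~c))) & c) = 0010000000000000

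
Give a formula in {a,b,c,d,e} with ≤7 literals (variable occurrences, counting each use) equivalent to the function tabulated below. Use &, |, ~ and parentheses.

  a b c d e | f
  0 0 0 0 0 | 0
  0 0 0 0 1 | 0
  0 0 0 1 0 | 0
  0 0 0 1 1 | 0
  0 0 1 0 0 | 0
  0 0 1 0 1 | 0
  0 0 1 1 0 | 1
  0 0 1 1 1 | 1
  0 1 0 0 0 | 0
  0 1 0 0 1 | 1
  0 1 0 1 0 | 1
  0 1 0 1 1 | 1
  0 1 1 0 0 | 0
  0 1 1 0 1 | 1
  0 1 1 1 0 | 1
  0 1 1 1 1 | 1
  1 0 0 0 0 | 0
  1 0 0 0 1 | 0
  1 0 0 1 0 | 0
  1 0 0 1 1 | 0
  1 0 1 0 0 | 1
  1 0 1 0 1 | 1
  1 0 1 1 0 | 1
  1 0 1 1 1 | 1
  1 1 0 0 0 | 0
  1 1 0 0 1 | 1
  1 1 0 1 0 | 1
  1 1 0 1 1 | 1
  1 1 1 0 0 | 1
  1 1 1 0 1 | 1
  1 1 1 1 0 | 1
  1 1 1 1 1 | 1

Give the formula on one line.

((b & (e | d)) | (c & ((a & ~d) | d)))

  (e | d) = 01110111011101110111011101110111
  (b & (e | d)) = 00000000011101110000000001110111
  ~d = 11001100110011001100110011001100
  (a & ~d) = 00000000000000001100110011001100
  ((a & ~d) | d) = 00110011001100111111111111111111
  (c & ((a & ~d) | d)) = 00000011000000110000111100001111
  ((b & (e | d)) | (c & ((a & ~d) | d))) = 00000011011101110000111101111111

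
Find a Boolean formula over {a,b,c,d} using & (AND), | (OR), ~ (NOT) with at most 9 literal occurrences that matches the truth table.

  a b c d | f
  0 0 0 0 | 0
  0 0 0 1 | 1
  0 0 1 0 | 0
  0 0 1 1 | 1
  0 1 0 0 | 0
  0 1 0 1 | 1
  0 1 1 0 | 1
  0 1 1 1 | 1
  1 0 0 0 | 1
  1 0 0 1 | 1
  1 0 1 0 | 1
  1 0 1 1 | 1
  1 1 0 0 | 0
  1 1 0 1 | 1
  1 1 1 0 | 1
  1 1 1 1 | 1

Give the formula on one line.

  ~b = 1111000011110000
  (~b & a) = 0000000011110000
  ((~b & a) | b) = 0000111111111111
  (d | c) = 0111011101110111
  (~b | (d | c)) = 1111011111110111
  (((~b & a) | b) & (~b | (d | c))) = 0000011111110111
  ((((~b & a) | b) & (~b | (d | c))) | d) = 0101011111110111

((((~b & a) | b) & (~b | (d | c))) | d)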